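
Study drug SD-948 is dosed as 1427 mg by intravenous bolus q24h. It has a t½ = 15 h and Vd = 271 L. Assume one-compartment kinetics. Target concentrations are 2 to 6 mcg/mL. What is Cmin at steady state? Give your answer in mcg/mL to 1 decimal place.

τ/t½ = 24/15 ≈ 1.6, so fraction remaining f = (1/2)^(24/15) ≈ 0.3299.
Each bolus raises the concentration by D/Vd = 1427/271 ≈ 5.266 mcg/mL.
Steady-state trough Cmin,ss = C₀·f/(1−f) ≈ 5.266 × 0.3299/0.6701 ≈ 2.593 mcg/mL.
Trough 2.6 mcg/mL vs MEC 2 mcg/mL: adequate.

2.6 mcg/mL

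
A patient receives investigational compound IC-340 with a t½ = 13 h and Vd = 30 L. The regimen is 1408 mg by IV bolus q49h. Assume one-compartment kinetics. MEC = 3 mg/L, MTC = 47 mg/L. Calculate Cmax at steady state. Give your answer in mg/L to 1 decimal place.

50.6 mg/L

k = ln2/t½ = ln2/13 ≈ 0.053319 h⁻¹; fraction remaining f = e^(−kτ) = e^(−0.053319×49) ≈ 0.0733.
Accumulation ratio R = 1/(1 − f) ≈ 1/0.9267 ≈ 1.0791.
Each bolus raises the concentration by D/Vd = 1408/30 ≈ 46.933 mg/L.
Steady-state peak Cmax,ss = C₀·R ≈ 46.933 × 1.0791 ≈ 50.645 mg/L.
Peak 50.6 mg/L vs MTC 47 mg/L: exceeds toxic threshold.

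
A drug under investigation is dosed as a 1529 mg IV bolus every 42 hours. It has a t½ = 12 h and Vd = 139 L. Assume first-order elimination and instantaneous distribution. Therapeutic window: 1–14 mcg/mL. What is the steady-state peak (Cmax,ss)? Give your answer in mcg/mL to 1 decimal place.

12.1 mcg/mL

τ/t½ = 42/12 ≈ 3.5, so fraction remaining f = (1/2)^(42/12) ≈ 0.0884.
At steady state, accumulation factor R = 1/(1 − e^(−kτ)) ≈ 1.0970.
Single-dose peak C₀ = D/Vd = 1529/139 ≈ 11.000 mcg/mL.
Steady-state peak Cmax,ss = C₀·R ≈ 11.000 × 1.0970 ≈ 12.067 mcg/mL.
Peak 12.1 mcg/mL vs MTC 14 mcg/mL: below toxic threshold.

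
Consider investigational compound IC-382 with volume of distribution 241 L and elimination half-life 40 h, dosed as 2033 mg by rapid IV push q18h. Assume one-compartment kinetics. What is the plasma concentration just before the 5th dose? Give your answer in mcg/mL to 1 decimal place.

f = (1/2)^(τ/t½) = (1/2)^(18/40) ≈ 0.7320.
C₀ = D/Vd = 2033/241 ≈ 8.436 mcg/mL.
Before the 5th dose, 4 doses have been given. Superposition: Cmin = C₀·(f + f² + … + f^4).
≈ 8.436 × (0.7320 + 0.5358 + 0.3922 + 0.2871) ≈ 8.436 × 1.9471 ≈ 16.426 mcg/mL.

16.4 mcg/mL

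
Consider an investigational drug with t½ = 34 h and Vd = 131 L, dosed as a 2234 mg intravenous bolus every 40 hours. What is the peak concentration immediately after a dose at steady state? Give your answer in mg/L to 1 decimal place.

τ/t½ = 40/34 ≈ 1.1765, so fraction remaining f = (1/2)^(40/34) ≈ 0.4424.
At steady state, accumulation factor R = 1/(1 − e^(−kτ)) ≈ 1.7934.
Each bolus raises the concentration by D/Vd = 2234/131 ≈ 17.053 mg/L.
Cmax,ss = C₀/(1 − f) ≈ 17.053/0.5576 ≈ 30.583 mg/L.

30.6 mg/L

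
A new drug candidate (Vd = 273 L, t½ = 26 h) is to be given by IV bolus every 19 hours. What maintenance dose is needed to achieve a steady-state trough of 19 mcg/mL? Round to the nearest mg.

3421 mg

τ/t½ = 19/26 ≈ 0.73077, so f = (1/2)^(19/26) ≈ 0.602583.
Cmin,ss = (D/Vd)·f/(1−f), so D = Cmin,ss·Vd·(1−f)/f.
D = 19 × 273 × (1−f)/f ≈ 19 × 273 × 0.65952 ≈ 3420.93 mg.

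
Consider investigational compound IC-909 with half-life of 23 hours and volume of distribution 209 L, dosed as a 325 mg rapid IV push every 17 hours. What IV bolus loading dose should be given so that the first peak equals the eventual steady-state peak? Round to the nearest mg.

811 mg

f = (1/2)^(17/23) ≈ 0.599100; accumulation ratio R = 1/(1−f) ≈ 2.49439.
Loading dose to hit Cmax,ss on first dose: D_load = D_maint·R ≈ 325 × 2.49439 ≈ 810.68 mg.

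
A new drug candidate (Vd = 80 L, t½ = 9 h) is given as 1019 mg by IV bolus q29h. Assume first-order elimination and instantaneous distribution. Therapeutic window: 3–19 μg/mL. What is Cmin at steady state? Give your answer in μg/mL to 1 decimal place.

1.5 μg/mL

k = ln2/t½ = ln2/9 ≈ 0.077016 h⁻¹; fraction remaining f = e^(−kτ) = e^(−0.077016×29) ≈ 0.1072.
At steady state, accumulation factor R = 1/(1 − e^(−kτ)) ≈ 1.1201.
Each bolus raises the concentration by D/Vd = 1019/80 ≈ 12.738 μg/mL.
Steady-state peak Cmax,ss = C₀·R ≈ 12.738 × 1.1201 ≈ 14.268 μg/mL.
One interval later, Cmin,ss = Cmax,ss·e^(−kτ) ≈ 14.268 × 0.1072 ≈ 1.530 μg/mL.
Trough 1.5 μg/mL vs MEC 3 μg/mL: subtherapeutic.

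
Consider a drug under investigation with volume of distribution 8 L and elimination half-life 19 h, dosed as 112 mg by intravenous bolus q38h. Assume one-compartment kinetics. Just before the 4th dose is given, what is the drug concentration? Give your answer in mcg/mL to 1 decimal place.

f = (1/2)^(τ/t½) = (1/2)^(38/19) ≈ 0.2500.
C₀ = D/Vd = 112/8 ≈ 14.000 mcg/mL.
Before the 4th dose, 3 doses have been given. Superposition: Cmin = C₀·(f + f² + … + f^3).
≈ 14.000 × (0.2500 + 0.0625 + 0.0156) ≈ 14.000 × 0.3281 ≈ 4.593 mcg/mL.

4.6 mcg/mL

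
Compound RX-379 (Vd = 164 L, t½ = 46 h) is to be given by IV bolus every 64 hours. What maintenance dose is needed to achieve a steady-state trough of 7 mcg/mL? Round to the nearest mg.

τ/t½ = 64/46 ≈ 1.3913, so f = (1/2)^(64/46) ≈ 0.381220.
Cmin,ss = (D/Vd)·f/(1−f), so D = Cmin,ss·Vd·(1−f)/f.
D = 7 × 164 × (1−f)/f ≈ 7 × 164 × 1.62316 ≈ 1863.39 mg.

1863 mg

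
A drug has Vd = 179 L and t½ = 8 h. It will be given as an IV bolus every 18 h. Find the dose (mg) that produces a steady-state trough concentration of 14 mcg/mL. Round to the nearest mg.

τ/t½ = 18/8 ≈ 2.25, so f = (1/2)^(18/8) ≈ 0.210224.
Cmin,ss = (D/Vd)·f/(1−f), so D = Cmin,ss·Vd·(1−f)/f.
D = 14 × 179 × (1−f)/f ≈ 14 × 179 × 3.75683 ≈ 9414.62 mg.

9415 mg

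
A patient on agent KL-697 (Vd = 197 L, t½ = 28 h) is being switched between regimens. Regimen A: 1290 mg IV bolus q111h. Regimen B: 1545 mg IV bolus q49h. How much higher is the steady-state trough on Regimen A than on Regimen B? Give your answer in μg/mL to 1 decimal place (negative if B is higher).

-2.9 μg/mL

Regimen A: f = (1/2)^(111/28) ≈ 0.0641; Cmin,ss = (1290/197)·f/(1−f) ≈ 0.448 μg/mL.
Regimen B: f = (1/2)^(49/28) ≈ 0.2973; Cmin,ss = (1545/197)·f/(1−f) ≈ 3.318 μg/mL.
Difference ≈ 0.448 − 3.318 ≈ -2.870 μg/mL.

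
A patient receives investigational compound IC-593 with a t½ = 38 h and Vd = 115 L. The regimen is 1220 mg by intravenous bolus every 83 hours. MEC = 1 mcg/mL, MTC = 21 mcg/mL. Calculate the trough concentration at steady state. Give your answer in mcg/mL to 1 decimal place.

3.0 mcg/mL

k = ln2/t½ = ln2/38 ≈ 0.018241 h⁻¹; fraction remaining f = e^(−kτ) = e^(−0.018241×83) ≈ 0.2200.
Each bolus raises the concentration by D/Vd = 1220/115 ≈ 10.609 mcg/mL.
Steady-state trough Cmin,ss = C₀·f/(1−f) ≈ 10.609 × 0.2200/0.7800 ≈ 2.992 mcg/mL.
Trough 3.0 mcg/mL vs MEC 1 mcg/mL: adequate.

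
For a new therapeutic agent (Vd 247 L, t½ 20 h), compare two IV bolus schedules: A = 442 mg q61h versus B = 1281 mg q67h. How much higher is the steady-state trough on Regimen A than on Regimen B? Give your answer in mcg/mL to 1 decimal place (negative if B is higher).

Regimen A: f = (1/2)^(61/20) ≈ 0.1207; Cmin,ss = (442/247)·f/(1−f) ≈ 0.246 mcg/mL.
Regimen B: f = (1/2)^(67/20) ≈ 0.0981; Cmin,ss = (1281/247)·f/(1−f) ≈ 0.564 mcg/mL.
Difference ≈ 0.246 − 0.564 ≈ -0.318 mcg/mL.

-0.3 mcg/mL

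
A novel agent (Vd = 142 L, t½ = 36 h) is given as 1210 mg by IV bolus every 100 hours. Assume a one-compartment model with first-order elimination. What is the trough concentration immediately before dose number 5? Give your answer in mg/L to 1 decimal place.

f = (1/2)^(τ/t½) = (1/2)^(100/36) ≈ 0.1458.
C₀ = D/Vd = 1210/142 ≈ 8.521 mg/L.
Before the 5th dose, 4 doses have been given. Superposition: Cmin = C₀·(f + f² + … + f^4).
≈ 8.521 × (0.1458 + 0.0213 + 0.0031 + 0.0005) ≈ 8.521 × 0.1707 ≈ 1.455 mg/L.

1.5 mg/L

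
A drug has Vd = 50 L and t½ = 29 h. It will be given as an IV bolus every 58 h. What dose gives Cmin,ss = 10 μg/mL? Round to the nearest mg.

1500 mg

τ/t½ = 58/29 ≈ 2, so f = (1/2)^(58/29) ≈ 0.250000.
Cmin,ss = (D/Vd)·f/(1−f), so D = Cmin,ss·Vd·(1−f)/f.
D = 10 × 50 × (1−f)/f ≈ 10 × 50 × 3.00000 ≈ 1500.00 mg.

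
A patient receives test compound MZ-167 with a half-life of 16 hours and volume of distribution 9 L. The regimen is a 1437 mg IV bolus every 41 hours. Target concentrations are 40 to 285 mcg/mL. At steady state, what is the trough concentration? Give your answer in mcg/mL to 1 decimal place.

32.5 mcg/mL

Over one 41-h interval, 41/16 ≈ 2.5625 half-lives elapse, leaving f ≈ 0.1693 of each dose.
At steady state, accumulation factor R = 1/(1 − e^(−kτ)) ≈ 1.2038.
Single-dose peak C₀ = D/Vd = 1437/9 ≈ 159.667 mcg/mL.
Steady-state peak Cmax,ss = C₀·R ≈ 159.667 × 1.2038 ≈ 192.207 mcg/mL.
Steady-state trough Cmin,ss = Cmax,ss·f ≈ 192.207 × 0.1693 ≈ 32.541 mcg/mL.
Trough 32.5 mcg/mL vs MEC 40 mcg/mL: subtherapeutic.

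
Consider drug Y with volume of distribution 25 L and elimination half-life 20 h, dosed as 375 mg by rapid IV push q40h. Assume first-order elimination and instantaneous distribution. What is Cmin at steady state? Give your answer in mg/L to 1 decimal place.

5.0 mg/L

τ = 40 h = 2 half-lives, so f = (1/2)^2 = 0.25.
At steady state, R = 1/(1 − 0.25) = 4/3.
Single-dose peak C₀ = D/Vd = 375/25 = 15 mg/L.
Steady-state peak Cmax,ss = C₀·R = 15 × 4/3 ≈ 20.000 mg/L.
Steady-state trough Cmin,ss = Cmax,ss·f ≈ 20.000 × 0.25 ≈ 5.000 mg/L.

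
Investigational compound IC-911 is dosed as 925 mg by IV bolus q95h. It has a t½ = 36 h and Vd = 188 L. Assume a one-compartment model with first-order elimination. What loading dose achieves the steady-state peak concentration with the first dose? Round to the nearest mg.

f = (1/2)^(95/36) ≈ 0.160552; accumulation ratio R = 1/(1−f) ≈ 1.19126.
Loading dose to hit Cmax,ss on first dose: D_load = D_maint·R ≈ 925 × 1.19126 ≈ 1101.92 mg.

1102 mg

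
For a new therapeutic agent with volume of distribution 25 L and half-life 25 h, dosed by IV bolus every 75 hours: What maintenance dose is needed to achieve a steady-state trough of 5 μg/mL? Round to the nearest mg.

τ/t½ = 75/25 ≈ 3, so f = (1/2)^(75/25) ≈ 0.125000.
Cmin,ss = (D/Vd)·f/(1−f), so D = Cmin,ss·Vd·(1−f)/f.
D = 5 × 25 × (1−f)/f ≈ 5 × 25 × 7.00000 ≈ 875.00 mg.

875 mg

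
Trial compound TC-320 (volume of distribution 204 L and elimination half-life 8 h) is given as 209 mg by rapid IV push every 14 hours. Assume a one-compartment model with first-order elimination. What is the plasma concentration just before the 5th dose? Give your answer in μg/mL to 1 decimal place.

0.4 μg/mL

f = (1/2)^(τ/t½) = (1/2)^(14/8) ≈ 0.2973.
C₀ = D/Vd = 209/204 ≈ 1.025 μg/mL.
Before the 5th dose, 4 doses have been given. Superposition: Cmin = C₀·(f + f² + … + f^4).
≈ 1.025 × (0.2973 + 0.0884 + 0.0263 + 0.0078) ≈ 1.025 × 0.4198 ≈ 0.430 μg/mL.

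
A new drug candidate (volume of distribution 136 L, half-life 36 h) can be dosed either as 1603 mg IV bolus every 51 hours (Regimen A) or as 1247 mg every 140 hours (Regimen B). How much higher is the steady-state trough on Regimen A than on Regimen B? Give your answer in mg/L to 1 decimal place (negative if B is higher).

Regimen A: f = (1/2)^(51/36) ≈ 0.3746; Cmin,ss = (1603/136)·f/(1−f) ≈ 7.060 mg/L.
Regimen B: f = (1/2)^(140/36) ≈ 0.0675; Cmin,ss = (1247/136)·f/(1−f) ≈ 0.664 mg/L.
Difference ≈ 7.060 − 0.664 ≈ 6.396 mg/L.

6.4 mg/L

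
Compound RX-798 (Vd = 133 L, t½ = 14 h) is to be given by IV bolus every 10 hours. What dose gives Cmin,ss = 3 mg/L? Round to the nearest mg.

256 mg

τ/t½ = 10/14 ≈ 0.71429, so f = (1/2)^(10/14) ≈ 0.609507.
Cmin,ss = (D/Vd)·f/(1−f), so D = Cmin,ss·Vd·(1−f)/f.
D = 3 × 133 × (1−f)/f ≈ 3 × 133 × 0.64067 ≈ 255.63 mg.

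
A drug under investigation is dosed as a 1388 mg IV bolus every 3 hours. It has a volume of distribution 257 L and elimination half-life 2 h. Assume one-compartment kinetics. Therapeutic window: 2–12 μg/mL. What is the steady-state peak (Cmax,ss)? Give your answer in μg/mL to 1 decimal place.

k = ln2/t½ = ln2/2 ≈ 0.346574 h⁻¹; fraction remaining f = e^(−kτ) = e^(−0.346574×3) ≈ 0.3536.
Accumulation ratio R = 1/(1 − f) ≈ 1/0.6464 ≈ 1.5470.
Each bolus raises the concentration by D/Vd = 1388/257 ≈ 5.401 μg/mL.
Steady-state peak Cmax,ss = C₀·R ≈ 5.401 × 1.5470 ≈ 8.355 μg/mL.
Peak 8.4 μg/mL vs MTC 12 μg/mL: below toxic threshold.

8.4 μg/mL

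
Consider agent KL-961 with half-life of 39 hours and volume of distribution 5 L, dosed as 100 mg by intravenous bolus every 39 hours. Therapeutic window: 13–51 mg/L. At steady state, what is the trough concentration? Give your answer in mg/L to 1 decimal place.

20.0 mg/L

τ = 39 h = 1 half-life, so f = (1/2)^1 = 0.5.
At steady state, R = 1/(1 − 0.5) = 2/1.
Single-dose peak C₀ = D/Vd = 100/5 = 20 mg/L.
Steady-state peak Cmax,ss = C₀·R = 20 × 2/1 ≈ 40.000 mg/L.
Steady-state trough Cmin,ss = Cmax,ss·f ≈ 40.000 × 0.5 ≈ 20.000 mg/L.
Trough 20.0 mg/L vs MEC 13 mg/L: adequate.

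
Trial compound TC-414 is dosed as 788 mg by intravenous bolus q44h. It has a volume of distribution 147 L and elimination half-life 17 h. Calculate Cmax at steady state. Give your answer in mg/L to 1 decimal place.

k = ln2/t½ = ln2/17 ≈ 0.040773 h⁻¹; fraction remaining f = e^(−kτ) = e^(−0.040773×44) ≈ 0.1663.
Accumulation ratio R = 1/(1 − f) ≈ 1/0.8337 ≈ 1.1995.
Each bolus raises the concentration by D/Vd = 788/147 ≈ 5.361 mg/L.
Cmax,ss = C₀/(1 − f) ≈ 5.361/0.8337 ≈ 6.430 mg/L.

6.4 mg/L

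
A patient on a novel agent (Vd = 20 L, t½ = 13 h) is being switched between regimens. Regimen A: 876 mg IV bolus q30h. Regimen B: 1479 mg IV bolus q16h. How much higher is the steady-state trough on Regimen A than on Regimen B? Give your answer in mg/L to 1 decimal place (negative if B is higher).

-43.8 mg/L

Regimen A: f = (1/2)^(30/13) ≈ 0.2020; Cmin,ss = (876/20)·f/(1−f) ≈ 11.087 mg/L.
Regimen B: f = (1/2)^(16/13) ≈ 0.4261; Cmin,ss = (1479/20)·f/(1−f) ≈ 54.905 mg/L.
Difference ≈ 11.087 − 54.905 ≈ -43.818 mg/L.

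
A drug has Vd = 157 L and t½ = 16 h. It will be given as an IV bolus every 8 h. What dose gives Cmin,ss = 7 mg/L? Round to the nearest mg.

τ/t½ = 8/16 ≈ 0.5, so f = (1/2)^(8/16) ≈ 0.707107.
Cmin,ss = (D/Vd)·f/(1−f), so D = Cmin,ss·Vd·(1−f)/f.
D = 7 × 157 × (1−f)/f ≈ 7 × 157 × 0.41421 ≈ 455.22 mg.

455 mg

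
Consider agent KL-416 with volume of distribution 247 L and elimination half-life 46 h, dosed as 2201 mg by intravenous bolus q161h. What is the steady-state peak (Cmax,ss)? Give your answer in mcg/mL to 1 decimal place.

9.8 mcg/mL

Over one 161-h interval, 161/46 ≈ 3.5 half-lives elapse, leaving f ≈ 0.0884 of each dose.
At steady state, accumulation factor R = 1/(1 − e^(−kτ)) ≈ 1.0970.
Single-dose peak C₀ = D/Vd = 2201/247 ≈ 8.911 mcg/mL.
Cmax,ss = C₀/(1 − f) ≈ 8.911/0.9116 ≈ 9.775 mcg/mL.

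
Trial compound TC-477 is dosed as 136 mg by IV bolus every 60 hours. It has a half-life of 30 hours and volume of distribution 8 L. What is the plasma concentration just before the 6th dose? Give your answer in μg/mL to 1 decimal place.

5.7 μg/mL

f = (1/2)^(τ/t½) = (1/2)^(60/30) ≈ 0.2500.
C₀ = D/Vd = 136/8 ≈ 17.000 μg/mL.
Before the 6th dose, 5 doses have been given. Superposition: Cmin = C₀·(f + f² + … + f^5).
≈ 17.000 × (0.2500 + 0.0625 + 0.0156 + 0.0039 + 0.0010) ≈ 17.000 × 0.3330 ≈ 5.661 μg/mL.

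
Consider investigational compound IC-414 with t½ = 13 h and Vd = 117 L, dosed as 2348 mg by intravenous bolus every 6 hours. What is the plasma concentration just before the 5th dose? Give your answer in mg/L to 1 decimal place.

f = (1/2)^(τ/t½) = (1/2)^(6/13) ≈ 0.7262.
C₀ = D/Vd = 2348/117 ≈ 20.068 mg/L.
Before the 5th dose, 4 doses have been given. Superposition: Cmin = C₀·(f + f² + … + f^4).
≈ 20.068 × (0.7262 + 0.5274 + 0.3830 + 0.2781) ≈ 20.068 × 1.9147 ≈ 38.424 mg/L.

38.4 mg/L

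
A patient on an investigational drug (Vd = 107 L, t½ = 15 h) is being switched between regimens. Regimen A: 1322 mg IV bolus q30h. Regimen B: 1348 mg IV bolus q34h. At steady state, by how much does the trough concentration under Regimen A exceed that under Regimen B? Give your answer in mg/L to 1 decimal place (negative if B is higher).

Regimen A: f = (1/2)^(30/15) ≈ 0.2500; Cmin,ss = (1322/107)·f/(1−f) ≈ 4.118 mg/L.
Regimen B: f = (1/2)^(34/15) ≈ 0.2078; Cmin,ss = (1348/107)·f/(1−f) ≈ 3.305 mg/L.
Difference ≈ 4.118 − 3.305 ≈ 0.813 mg/L.

0.8 mg/L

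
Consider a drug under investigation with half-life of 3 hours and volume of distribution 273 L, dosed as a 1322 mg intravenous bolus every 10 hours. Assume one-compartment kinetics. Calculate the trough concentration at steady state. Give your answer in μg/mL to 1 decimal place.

Over one 10-h interval, 10/3 ≈ 3.3333 half-lives elapse, leaving f ≈ 0.0992 of each dose.
At steady state, accumulation factor R = 1/(1 − e^(−kτ)) ≈ 1.1101.
Each bolus raises the concentration by D/Vd = 1322/273 ≈ 4.842 μg/mL.
Steady-state peak Cmax,ss = C₀·R ≈ 4.842 × 1.1101 ≈ 5.375 μg/mL.
One interval later, Cmin,ss = Cmax,ss·e^(−kτ) ≈ 5.375 × 0.0992 ≈ 0.533 μg/mL.

0.5 μg/mL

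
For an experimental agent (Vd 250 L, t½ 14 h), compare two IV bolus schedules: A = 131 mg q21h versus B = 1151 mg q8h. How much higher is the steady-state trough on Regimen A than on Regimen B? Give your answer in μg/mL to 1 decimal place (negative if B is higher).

Regimen A: f = (1/2)^(21/14) ≈ 0.3536; Cmin,ss = (131/250)·f/(1−f) ≈ 0.287 μg/mL.
Regimen B: f = (1/2)^(8/14) ≈ 0.6730; Cmin,ss = (1151/250)·f/(1−f) ≈ 9.476 μg/mL.
Difference ≈ 0.287 − 9.476 ≈ -9.189 μg/mL.

-9.2 μg/mL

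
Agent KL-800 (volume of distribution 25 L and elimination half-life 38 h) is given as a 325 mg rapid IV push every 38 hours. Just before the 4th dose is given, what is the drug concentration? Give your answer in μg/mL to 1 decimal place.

f = (1/2)^(τ/t½) = (1/2)^(38/38) ≈ 0.5000.
C₀ = D/Vd = 325/25 ≈ 13.000 μg/mL.
Before the 4th dose, 3 doses have been given. Superposition: Cmin = C₀·(f + f² + … + f^3).
≈ 13.000 × (0.5000 + 0.2500 + 0.1250) ≈ 13.000 × 0.8750 ≈ 11.375 μg/mL.

11.4 μg/mL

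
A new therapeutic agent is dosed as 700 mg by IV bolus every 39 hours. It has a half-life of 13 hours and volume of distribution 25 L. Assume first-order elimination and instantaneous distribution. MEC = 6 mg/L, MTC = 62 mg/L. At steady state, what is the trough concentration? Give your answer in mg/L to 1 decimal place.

4.0 mg/L

τ = 39 h = 3 half-lives, so f = (1/2)^3 = 0.125.
Accumulation ratio R = 1/(1 − f) = 1/0.875 = 8/7.
Single-dose peak C₀ = D/Vd = 700/25 = 28 mg/L.
Steady-state peak Cmax,ss = C₀·R = 28 × 8/7 ≈ 32.000 mg/L.
Steady-state trough Cmin,ss = Cmax,ss·f ≈ 32.000 × 0.125 ≈ 4.000 mg/L.
Trough 4.0 mg/L vs MEC 6 mg/L: subtherapeutic.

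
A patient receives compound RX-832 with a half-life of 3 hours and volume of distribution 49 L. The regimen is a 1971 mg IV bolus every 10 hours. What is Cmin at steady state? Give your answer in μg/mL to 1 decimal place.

k = ln2/t½ = ln2/3 ≈ 0.231049 h⁻¹; fraction remaining f = e^(−kτ) = e^(−0.231049×10) ≈ 0.0992.
At steady state, accumulation factor R = 1/(1 − e^(−kτ)) ≈ 1.1101.
Each bolus raises the concentration by D/Vd = 1971/49 ≈ 40.224 μg/mL.
Steady-state peak Cmax,ss = C₀·R ≈ 40.224 × 1.1101 ≈ 44.653 μg/mL.
One interval later, Cmin,ss = Cmax,ss·e^(−kτ) ≈ 44.653 × 0.0992 ≈ 4.430 μg/mL.

4.4 μg/mL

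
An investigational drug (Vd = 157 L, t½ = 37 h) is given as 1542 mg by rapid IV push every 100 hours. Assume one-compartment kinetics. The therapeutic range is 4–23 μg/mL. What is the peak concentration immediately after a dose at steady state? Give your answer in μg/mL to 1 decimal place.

11.6 μg/mL

k = ln2/t½ = ln2/37 ≈ 0.018734 h⁻¹; fraction remaining f = e^(−kτ) = e^(−0.018734×100) ≈ 0.1536.
At steady state, accumulation factor R = 1/(1 − e^(−kτ)) ≈ 1.1815.
Each bolus raises the concentration by D/Vd = 1542/157 ≈ 9.822 μg/mL.
Cmax,ss = C₀/(1 − f) ≈ 9.822/0.8464 ≈ 11.604 μg/mL.
Peak 11.6 μg/mL vs MTC 23 μg/mL: below toxic threshold.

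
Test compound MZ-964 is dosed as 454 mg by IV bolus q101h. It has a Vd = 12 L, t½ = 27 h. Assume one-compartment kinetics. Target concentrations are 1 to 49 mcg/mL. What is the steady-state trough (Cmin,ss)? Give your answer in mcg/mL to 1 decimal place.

3.1 mcg/mL

Over one 101-h interval, 101/27 ≈ 3.7407 half-lives elapse, leaving f ≈ 0.0748 of each dose.
Accumulation ratio R = 1/(1 − f) ≈ 1/0.9252 ≈ 1.0808.
Each bolus raises the concentration by D/Vd = 454/12 ≈ 37.833 mcg/mL.
Steady-state peak Cmax,ss = C₀·R ≈ 37.833 × 1.0808 ≈ 40.890 mcg/mL.
Steady-state trough Cmin,ss = Cmax,ss·f ≈ 40.890 × 0.0748 ≈ 3.059 mcg/mL.
Trough 3.1 mcg/mL vs MEC 1 mcg/mL: adequate.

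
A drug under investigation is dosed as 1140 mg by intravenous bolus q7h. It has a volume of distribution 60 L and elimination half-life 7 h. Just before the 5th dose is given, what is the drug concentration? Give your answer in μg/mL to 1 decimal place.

f = (1/2)^(τ/t½) = (1/2)^(7/7) ≈ 0.5000.
C₀ = D/Vd = 1140/60 ≈ 19.000 μg/mL.
Before the 5th dose, 4 doses have been given. Superposition: Cmin = C₀·(f + f² + … + f^4).
≈ 19.000 × (0.5000 + 0.2500 + 0.1250 + 0.0625) ≈ 19.000 × 0.9375 ≈ 17.812 μg/mL.

17.8 μg/mL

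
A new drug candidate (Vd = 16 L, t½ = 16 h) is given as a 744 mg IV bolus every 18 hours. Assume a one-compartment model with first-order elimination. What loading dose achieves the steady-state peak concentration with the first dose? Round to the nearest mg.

f = (1/2)^(18/16) ≈ 0.458502; accumulation ratio R = 1/(1−f) ≈ 1.84673.
Loading dose to hit Cmax,ss on first dose: D_load = D_maint·R ≈ 744 × 1.84673 ≈ 1373.97 mg.

1374 mg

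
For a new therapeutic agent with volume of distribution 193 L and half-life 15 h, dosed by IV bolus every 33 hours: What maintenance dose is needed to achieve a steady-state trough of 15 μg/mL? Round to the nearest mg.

τ/t½ = 33/15 ≈ 2.2, so f = (1/2)^(33/15) ≈ 0.217638.
Cmin,ss = (D/Vd)·f/(1−f), so D = Cmin,ss·Vd·(1−f)/f.
D = 15 × 193 × (1−f)/f ≈ 15 × 193 × 3.59479 ≈ 10406.92 mg.

10407 mg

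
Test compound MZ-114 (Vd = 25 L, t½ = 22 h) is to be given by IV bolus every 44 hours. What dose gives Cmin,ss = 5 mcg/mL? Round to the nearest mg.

375 mg

τ/t½ = 44/22 ≈ 2, so f = (1/2)^(44/22) ≈ 0.250000.
Cmin,ss = (D/Vd)·f/(1−f), so D = Cmin,ss·Vd·(1−f)/f.
D = 5 × 25 × (1−f)/f ≈ 5 × 25 × 3.00000 ≈ 375.00 mg.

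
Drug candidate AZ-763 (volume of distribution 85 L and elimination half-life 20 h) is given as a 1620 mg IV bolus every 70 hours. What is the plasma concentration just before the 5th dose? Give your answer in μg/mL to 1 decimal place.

1.8 μg/mL

f = (1/2)^(τ/t½) = (1/2)^(70/20) ≈ 0.0884.
C₀ = D/Vd = 1620/85 ≈ 19.059 μg/mL.
Before the 5th dose, 4 doses have been given. Superposition: Cmin = C₀·(f + f² + … + f^4).
≈ 19.059 × (0.0884 + 0.0078 + 0.0007 + 0.0001) ≈ 19.059 × 0.0970 ≈ 1.849 μg/mL.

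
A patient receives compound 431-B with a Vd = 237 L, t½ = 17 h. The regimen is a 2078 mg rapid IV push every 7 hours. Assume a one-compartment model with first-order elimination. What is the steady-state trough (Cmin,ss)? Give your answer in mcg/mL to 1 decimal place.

Over one 7-h interval, 7/17 ≈ 0.41176 half-lives elapse, leaving f ≈ 0.7517 of each dose.
Accumulation ratio R = 1/(1 − f) ≈ 1/0.2483 ≈ 4.0274.
Each bolus raises the concentration by D/Vd = 2078/237 ≈ 8.768 mcg/mL.
Cmax,ss = C₀/(1 − f) ≈ 8.768/0.2483 ≈ 35.312 mcg/mL.
Steady-state trough Cmin,ss = Cmax,ss·f ≈ 35.312 × 0.7517 ≈ 26.544 mcg/mL.

26.5 mcg/mL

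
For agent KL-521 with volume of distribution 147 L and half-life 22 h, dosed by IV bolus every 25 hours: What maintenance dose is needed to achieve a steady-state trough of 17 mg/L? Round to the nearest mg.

2994 mg

τ/t½ = 25/22 ≈ 1.1364, so f = (1/2)^(25/22) ≈ 0.454905.
Cmin,ss = (D/Vd)·f/(1−f), so D = Cmin,ss·Vd·(1−f)/f.
D = 17 × 147 × (1−f)/f ≈ 17 × 147 × 1.19826 ≈ 2994.45 mg.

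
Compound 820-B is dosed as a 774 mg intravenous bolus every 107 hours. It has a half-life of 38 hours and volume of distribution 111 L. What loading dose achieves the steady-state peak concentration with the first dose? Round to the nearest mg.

f = (1/2)^(107/38) ≈ 0.142024; accumulation ratio R = 1/(1−f) ≈ 1.16553.
Loading dose to hit Cmax,ss on first dose: D_load = D_maint·R ≈ 774 × 1.16553 ≈ 902.12 mg.

902 mg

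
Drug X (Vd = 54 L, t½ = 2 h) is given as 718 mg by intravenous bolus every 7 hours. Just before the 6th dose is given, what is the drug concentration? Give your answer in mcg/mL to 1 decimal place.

f = (1/2)^(τ/t½) = (1/2)^(7/2) ≈ 0.0884.
C₀ = D/Vd = 718/54 ≈ 13.296 mcg/mL.
Before the 6th dose, 5 doses have been given. Superposition: Cmin = C₀·(f + f² + … + f^5).
≈ 13.296 × (0.0884 + 0.0078 + 0.0007 + 0.0001 + 0.0000) ≈ 13.296 × 0.0970 ≈ 1.290 mcg/mL.

1.3 mcg/mL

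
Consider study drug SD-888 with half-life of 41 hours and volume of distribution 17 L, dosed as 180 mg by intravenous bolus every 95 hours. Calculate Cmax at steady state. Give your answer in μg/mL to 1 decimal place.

13.2 μg/mL

k = ln2/t½ = ln2/41 ≈ 0.016906 h⁻¹; fraction remaining f = e^(−kτ) = e^(−0.016906×95) ≈ 0.2007.
At steady state, accumulation factor R = 1/(1 − e^(−kτ)) ≈ 1.2511.
Each bolus raises the concentration by D/Vd = 180/17 ≈ 10.588 μg/mL.
Steady-state peak Cmax,ss = C₀·R ≈ 10.588 × 1.2511 ≈ 13.247 μg/mL.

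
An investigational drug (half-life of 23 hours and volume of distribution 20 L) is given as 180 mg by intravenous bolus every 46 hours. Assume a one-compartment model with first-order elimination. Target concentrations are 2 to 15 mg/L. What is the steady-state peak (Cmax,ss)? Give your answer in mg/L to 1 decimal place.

The dosing interval is 2 half-lives, so f = 2^(−2) = 0.25.
Accumulation ratio R = 1/(1 − f) = 1/0.75 = 4/3.
Single-dose peak C₀ = D/Vd = 180/20 = 9 mg/L.
Steady-state peak Cmax,ss = C₀·R = 9 × 4/3 ≈ 12.000 mg/L.
Peak 12.0 mg/L vs MTC 15 mg/L: below toxic threshold.

12.0 mg/L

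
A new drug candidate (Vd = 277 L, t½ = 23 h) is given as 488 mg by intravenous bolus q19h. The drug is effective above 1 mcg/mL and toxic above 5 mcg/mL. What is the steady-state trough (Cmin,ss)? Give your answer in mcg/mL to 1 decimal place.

τ/t½ = 19/23 ≈ 0.82609, so fraction remaining f = (1/2)^(19/23) ≈ 0.5641.
Single-dose peak C₀ = D/Vd = 488/277 ≈ 1.762 mcg/mL.
Steady-state trough Cmin,ss = C₀·f/(1−f) ≈ 1.762 × 0.5641/0.4359 ≈ 2.280 mcg/mL.
Trough 2.3 mcg/mL vs MEC 1 mcg/mL: adequate.

2.3 mcg/mL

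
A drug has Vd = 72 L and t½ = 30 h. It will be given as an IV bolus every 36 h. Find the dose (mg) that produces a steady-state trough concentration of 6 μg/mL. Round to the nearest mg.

560 mg

τ/t½ = 36/30 ≈ 1.2, so f = (1/2)^(36/30) ≈ 0.435275.
Cmin,ss = (D/Vd)·f/(1−f), so D = Cmin,ss·Vd·(1−f)/f.
D = 6 × 72 × (1−f)/f ≈ 6 × 72 × 1.29740 ≈ 560.48 mg.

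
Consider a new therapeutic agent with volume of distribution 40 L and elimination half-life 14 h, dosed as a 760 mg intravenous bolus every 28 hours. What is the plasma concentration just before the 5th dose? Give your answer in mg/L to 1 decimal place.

f = (1/2)^(τ/t½) = (1/2)^(28/14) ≈ 0.2500.
C₀ = D/Vd = 760/40 ≈ 19.000 mg/L.
Before the 5th dose, 4 doses have been given. Superposition: Cmin = C₀·(f + f² + … + f^4).
≈ 19.000 × (0.2500 + 0.0625 + 0.0156 + 0.0039) ≈ 19.000 × 0.3320 ≈ 6.308 mg/L.

6.3 mg/L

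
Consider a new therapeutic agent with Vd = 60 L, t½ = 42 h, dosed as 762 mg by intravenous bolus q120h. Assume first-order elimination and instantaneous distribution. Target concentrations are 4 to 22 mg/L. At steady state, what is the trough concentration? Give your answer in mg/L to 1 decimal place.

τ/t½ = 120/42 ≈ 2.8571, so fraction remaining f = (1/2)^(120/42) ≈ 0.1380.
Accumulation ratio R = 1/(1 − f) ≈ 1/0.8620 ≈ 1.1601.
Single-dose peak C₀ = D/Vd = 762/60 ≈ 12.700 mg/L.
Steady-state peak Cmax,ss = C₀·R ≈ 12.700 × 1.1601 ≈ 14.733 mg/L.
One interval later, Cmin,ss = Cmax,ss·e^(−kτ) ≈ 14.733 × 0.1380 ≈ 2.033 mg/L.
Trough 2.0 mg/L vs MEC 4 mg/L: subtherapeutic.

2.0 mg/L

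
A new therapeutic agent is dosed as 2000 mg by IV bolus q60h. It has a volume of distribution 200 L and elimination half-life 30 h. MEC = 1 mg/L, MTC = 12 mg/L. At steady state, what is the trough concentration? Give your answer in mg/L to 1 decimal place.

τ = 60 h = 2 half-lives, so f = (1/2)^2 = 0.25.
Accumulation ratio R = 1/(1 − f) = 1/0.75 = 4/3.
Single-dose peak C₀ = D/Vd = 2000/200 = 10 mg/L.
Steady-state peak Cmax,ss = C₀·R = 10 × 4/3 ≈ 13.333 mg/L.
Steady-state trough Cmin,ss = Cmax,ss·f ≈ 13.333 × 0.25 ≈ 3.333 mg/L.
Trough 3.3 mg/L vs MEC 1 mg/L: adequate.

3.3 mg/L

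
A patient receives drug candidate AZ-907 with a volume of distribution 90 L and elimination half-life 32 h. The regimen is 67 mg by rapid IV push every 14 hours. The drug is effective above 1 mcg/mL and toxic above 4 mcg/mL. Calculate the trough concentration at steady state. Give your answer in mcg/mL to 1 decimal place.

Over one 14-h interval, 14/32 ≈ 0.4375 half-lives elapse, leaving f ≈ 0.7384 of each dose.
At steady state, accumulation factor R = 1/(1 − e^(−kτ)) ≈ 3.8226.
Single-dose peak C₀ = D/Vd = 67/90 ≈ 0.744 mcg/mL.
Steady-state peak Cmax,ss = C₀·R ≈ 0.744 × 3.8226 ≈ 2.844 mcg/mL.
Steady-state trough Cmin,ss = Cmax,ss·f ≈ 2.844 × 0.7384 ≈ 2.100 mcg/mL.
Trough 2.1 mcg/mL vs MEC 1 mcg/mL: adequate.

2.1 mcg/mL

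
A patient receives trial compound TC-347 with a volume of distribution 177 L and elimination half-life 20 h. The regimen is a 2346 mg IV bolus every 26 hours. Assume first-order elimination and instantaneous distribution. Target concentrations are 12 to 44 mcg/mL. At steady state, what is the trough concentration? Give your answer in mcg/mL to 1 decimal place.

9.1 mcg/mL

τ/t½ = 26/20 ≈ 1.3, so fraction remaining f = (1/2)^(26/20) ≈ 0.4061.
Accumulation ratio R = 1/(1 − f) ≈ 1/0.5939 ≈ 1.6838.
Each bolus raises the concentration by D/Vd = 2346/177 ≈ 13.254 mcg/mL.
Cmax,ss = C₀/(1 − f) ≈ 13.254/0.5939 ≈ 22.317 mcg/mL.
Steady-state trough Cmin,ss = Cmax,ss·f ≈ 22.317 × 0.4061 ≈ 9.063 mcg/mL.
Trough 9.1 mcg/mL vs MEC 12 mcg/mL: subtherapeutic.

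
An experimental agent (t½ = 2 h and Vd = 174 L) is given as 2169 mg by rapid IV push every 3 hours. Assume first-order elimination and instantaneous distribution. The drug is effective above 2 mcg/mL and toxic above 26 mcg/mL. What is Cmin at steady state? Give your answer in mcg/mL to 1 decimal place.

Over one 3-h interval, 3/2 ≈ 1.5 half-lives elapse, leaving f ≈ 0.3536 of each dose.
Accumulation ratio R = 1/(1 − f) ≈ 1/0.6464 ≈ 1.5470.
Single-dose peak C₀ = D/Vd = 2169/174 ≈ 12.466 mcg/mL.
Cmax,ss = C₀/(1 − f) ≈ 12.466/0.6464 ≈ 19.285 mcg/mL.
Steady-state trough Cmin,ss = Cmax,ss·f ≈ 19.285 × 0.3536 ≈ 6.819 mcg/mL.
Trough 6.8 mcg/mL vs MEC 2 mcg/mL: adequate.

6.8 mcg/mL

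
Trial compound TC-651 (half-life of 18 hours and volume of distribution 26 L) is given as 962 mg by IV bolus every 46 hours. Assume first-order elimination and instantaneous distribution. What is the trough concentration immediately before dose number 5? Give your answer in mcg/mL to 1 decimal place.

f = (1/2)^(τ/t½) = (1/2)^(46/18) ≈ 0.1701.
C₀ = D/Vd = 962/26 ≈ 37.000 mcg/mL.
Before the 5th dose, 4 doses have been given. Superposition: Cmin = C₀·(f + f² + … + f^4).
≈ 37.000 × (0.1701 + 0.0289 + 0.0049 + 0.0008) ≈ 37.000 × 0.2047 ≈ 7.574 mcg/mL.

7.6 mcg/mL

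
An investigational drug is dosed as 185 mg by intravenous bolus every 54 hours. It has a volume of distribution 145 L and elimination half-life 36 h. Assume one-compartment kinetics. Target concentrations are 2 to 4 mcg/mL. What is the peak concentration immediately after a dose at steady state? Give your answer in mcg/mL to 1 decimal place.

τ/t½ = 54/36 ≈ 1.5, so fraction remaining f = (1/2)^(54/36) ≈ 0.3536.
Accumulation ratio R = 1/(1 − f) ≈ 1/0.6464 ≈ 1.5470.
Each bolus raises the concentration by D/Vd = 185/145 ≈ 1.276 mcg/mL.
Cmax,ss = C₀/(1 − f) ≈ 1.276/0.6464 ≈ 1.974 mcg/mL.
Peak 2.0 mcg/mL vs MTC 4 mcg/mL: below toxic threshold.

2.0 mcg/mL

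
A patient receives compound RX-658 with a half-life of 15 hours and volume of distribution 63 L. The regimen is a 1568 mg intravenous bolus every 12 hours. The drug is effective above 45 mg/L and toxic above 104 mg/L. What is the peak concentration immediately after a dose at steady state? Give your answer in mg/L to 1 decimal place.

58.5 mg/L

τ/t½ = 12/15 ≈ 0.8, so fraction remaining f = (1/2)^(12/15) ≈ 0.5743.
At steady state, accumulation factor R = 1/(1 − e^(−kτ)) ≈ 2.3491.
Each bolus raises the concentration by D/Vd = 1568/63 ≈ 24.889 mg/L.
Cmax,ss = C₀/(1 − f) ≈ 24.889/0.4257 ≈ 58.466 mg/L.
Peak 58.5 mg/L vs MTC 104 mg/L: below toxic threshold.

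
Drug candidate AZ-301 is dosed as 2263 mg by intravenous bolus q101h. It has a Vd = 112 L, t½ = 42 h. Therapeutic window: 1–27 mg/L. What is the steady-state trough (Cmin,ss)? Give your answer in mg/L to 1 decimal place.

4.7 mg/L

τ/t½ = 101/42 ≈ 2.4048, so fraction remaining f = (1/2)^(101/42) ≈ 0.1888.
At steady state, accumulation factor R = 1/(1 − e^(−kτ)) ≈ 1.2327.
Single-dose peak C₀ = D/Vd = 2263/112 ≈ 20.205 mg/L.
Steady-state peak Cmax,ss = C₀·R ≈ 20.205 × 1.2327 ≈ 24.907 mg/L.
One interval later, Cmin,ss = Cmax,ss·e^(−kτ) ≈ 24.907 × 0.1888 ≈ 4.702 mg/L.
Trough 4.7 mg/L vs MEC 1 mg/L: adequate.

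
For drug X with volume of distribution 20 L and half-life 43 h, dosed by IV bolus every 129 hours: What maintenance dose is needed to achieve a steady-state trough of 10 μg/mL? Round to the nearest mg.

τ/t½ = 129/43 ≈ 3, so f = (1/2)^(129/43) ≈ 0.125000.
Cmin,ss = (D/Vd)·f/(1−f), so D = Cmin,ss·Vd·(1−f)/f.
D = 10 × 20 × (1−f)/f ≈ 10 × 20 × 7.00000 ≈ 1400.00 mg.

1400 mg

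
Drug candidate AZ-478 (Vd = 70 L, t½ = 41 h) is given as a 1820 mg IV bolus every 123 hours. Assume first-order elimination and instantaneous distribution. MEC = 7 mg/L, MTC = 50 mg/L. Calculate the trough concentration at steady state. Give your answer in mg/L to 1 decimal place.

3.7 mg/L

τ = 123 h = 3 half-lives, so f = (1/2)^3 = 0.125.
Accumulation ratio R = 1/(1 − f) = 1/0.875 = 8/7.
Single-dose peak C₀ = D/Vd = 1820/70 = 26 mg/L.
Steady-state peak Cmax,ss = C₀·R = 26 × 8/7 ≈ 29.714 mg/L.
Steady-state trough Cmin,ss = Cmax,ss·f ≈ 29.714 × 0.125 ≈ 3.714 mg/L.
Trough 3.7 mg/L vs MEC 7 mg/L: subtherapeutic.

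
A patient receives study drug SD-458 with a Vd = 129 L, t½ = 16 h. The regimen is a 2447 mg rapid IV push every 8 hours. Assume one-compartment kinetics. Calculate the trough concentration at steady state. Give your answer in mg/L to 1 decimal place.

45.8 mg/L

k = ln2/t½ = ln2/16 ≈ 0.043322 h⁻¹; fraction remaining f = e^(−kτ) = e^(−0.043322×8) ≈ 0.7071.
At steady state, accumulation factor R = 1/(1 − e^(−kτ)) ≈ 3.4141.
Each bolus raises the concentration by D/Vd = 2447/129 ≈ 18.969 mg/L.
Steady-state peak Cmax,ss = C₀·R ≈ 18.969 × 3.4141 ≈ 64.762 mg/L.
One interval later, Cmin,ss = Cmax,ss·e^(−kτ) ≈ 64.762 × 0.7071 ≈ 45.793 mg/L.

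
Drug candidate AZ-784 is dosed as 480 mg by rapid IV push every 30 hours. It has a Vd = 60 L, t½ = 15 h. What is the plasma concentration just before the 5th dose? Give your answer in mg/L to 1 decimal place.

f = (1/2)^(τ/t½) = (1/2)^(30/15) ≈ 0.2500.
C₀ = D/Vd = 480/60 ≈ 8.000 mg/L.
Before the 5th dose, 4 doses have been given. Superposition: Cmin = C₀·(f + f² + … + f^4).
≈ 8.000 × (0.2500 + 0.0625 + 0.0156 + 0.0039) ≈ 8.000 × 0.3320 ≈ 2.656 mg/L.

2.7 mg/L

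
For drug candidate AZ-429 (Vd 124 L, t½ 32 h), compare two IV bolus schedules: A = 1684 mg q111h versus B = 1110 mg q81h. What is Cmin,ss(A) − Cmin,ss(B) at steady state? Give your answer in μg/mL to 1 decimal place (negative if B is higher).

Regimen A: f = (1/2)^(111/32) ≈ 0.0903; Cmin,ss = (1684/124)·f/(1−f) ≈ 1.348 μg/mL.
Regimen B: f = (1/2)^(81/32) ≈ 0.1730; Cmin,ss = (1110/124)·f/(1−f) ≈ 1.873 μg/mL.
Difference ≈ 1.348 − 1.873 ≈ -0.525 μg/mL.

-0.5 μg/mL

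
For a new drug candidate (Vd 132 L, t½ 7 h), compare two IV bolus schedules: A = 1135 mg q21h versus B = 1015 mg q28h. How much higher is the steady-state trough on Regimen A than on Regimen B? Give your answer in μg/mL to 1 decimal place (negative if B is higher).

0.7 μg/mL

Regimen A: f = (1/2)^(21/7) ≈ 0.1250; Cmin,ss = (1135/132)·f/(1−f) ≈ 1.228 μg/mL.
Regimen B: f = (1/2)^(28/7) ≈ 0.0625; Cmin,ss = (1015/132)·f/(1−f) ≈ 0.513 μg/mL.
Difference ≈ 1.228 − 0.513 ≈ 0.715 μg/mL.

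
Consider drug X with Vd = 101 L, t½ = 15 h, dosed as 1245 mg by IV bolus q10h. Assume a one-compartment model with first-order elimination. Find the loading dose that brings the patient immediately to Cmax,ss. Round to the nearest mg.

f = (1/2)^(10/15) ≈ 0.629961; accumulation ratio R = 1/(1−f) ≈ 2.70242.
Loading dose to hit Cmax,ss on first dose: D_load = D_maint·R ≈ 1245 × 2.70242 ≈ 3364.51 mg.

3365 mg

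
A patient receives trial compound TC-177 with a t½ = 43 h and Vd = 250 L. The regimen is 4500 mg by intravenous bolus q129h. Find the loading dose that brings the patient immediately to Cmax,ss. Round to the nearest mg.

5143 mg

f = (1/2)^(129/43) ≈ 0.125000; accumulation ratio R = 1/(1−f) ≈ 1.14286.
Loading dose to hit Cmax,ss on first dose: D_load = D_maint·R ≈ 4500 × 1.14286 ≈ 5142.87 mg.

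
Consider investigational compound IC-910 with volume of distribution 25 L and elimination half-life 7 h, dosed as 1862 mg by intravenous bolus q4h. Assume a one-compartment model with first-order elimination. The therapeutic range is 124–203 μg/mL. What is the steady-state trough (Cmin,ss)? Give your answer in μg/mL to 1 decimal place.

k = ln2/t½ = ln2/7 ≈ 0.099021 h⁻¹; fraction remaining f = e^(−kτ) = e^(−0.099021×4) ≈ 0.6730.
Accumulation ratio R = 1/(1 − f) ≈ 1/0.3270 ≈ 3.0581.
Single-dose peak C₀ = D/Vd = 1862/25 ≈ 74.480 μg/mL.
Cmax,ss = C₀/(1 − f) ≈ 74.480/0.3270 ≈ 227.768 μg/mL.
One interval later, Cmin,ss = Cmax,ss·e^(−kτ) ≈ 227.768 × 0.6730 ≈ 153.288 μg/mL.
Trough 153.3 μg/mL vs MEC 124 μg/mL: adequate.

153.3 μg/mL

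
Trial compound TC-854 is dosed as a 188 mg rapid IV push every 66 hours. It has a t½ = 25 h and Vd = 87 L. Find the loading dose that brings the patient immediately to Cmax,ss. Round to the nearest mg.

f = (1/2)^(66/25) ≈ 0.160428; accumulation ratio R = 1/(1−f) ≈ 1.19108.
Loading dose to hit Cmax,ss on first dose: D_load = D_maint·R ≈ 188 × 1.19108 ≈ 223.92 mg.

224 mg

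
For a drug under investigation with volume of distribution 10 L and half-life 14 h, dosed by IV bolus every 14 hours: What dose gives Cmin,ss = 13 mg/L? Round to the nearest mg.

τ/t½ = 14/14 ≈ 1, so f = (1/2)^(14/14) ≈ 0.500000.
Cmin,ss = (D/Vd)·f/(1−f), so D = Cmin,ss·Vd·(1−f)/f.
D = 13 × 10 × (1−f)/f ≈ 13 × 10 × 1.00000 ≈ 130.00 mg.

130 mg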